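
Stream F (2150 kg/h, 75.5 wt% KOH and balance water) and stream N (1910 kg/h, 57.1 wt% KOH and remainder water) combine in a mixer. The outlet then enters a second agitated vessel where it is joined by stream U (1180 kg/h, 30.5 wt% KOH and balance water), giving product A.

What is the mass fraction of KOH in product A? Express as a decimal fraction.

0.5866

Overall, product flow = 5240 kg/h.
KOH in = 2150×0.755 + 1910×0.571 + 1180×0.305 = 3073.8 kg/h.
KOH fraction in A = 0.5866.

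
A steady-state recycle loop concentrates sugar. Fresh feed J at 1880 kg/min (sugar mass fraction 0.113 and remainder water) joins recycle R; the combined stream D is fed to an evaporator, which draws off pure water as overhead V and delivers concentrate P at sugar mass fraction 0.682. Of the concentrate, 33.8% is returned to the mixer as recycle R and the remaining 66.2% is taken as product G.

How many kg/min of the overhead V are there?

1569 kg/min

Overall sugar balance (none leaves overhead): sugar in fresh feed = sugar in product, i.e. 1880×0.113 = (1−0.338)·P·0.682.
P = 212.44/(0.682×0.662) = 470.54 kg/min.
Recycle R = 0.338×470.54 = 159.04 kg/min.
Combined feed D = 1880 + 159.04 = 2039 kg/min.
Overhead V = D − P = 2039 − 470.54 = 1568.5 kg/min.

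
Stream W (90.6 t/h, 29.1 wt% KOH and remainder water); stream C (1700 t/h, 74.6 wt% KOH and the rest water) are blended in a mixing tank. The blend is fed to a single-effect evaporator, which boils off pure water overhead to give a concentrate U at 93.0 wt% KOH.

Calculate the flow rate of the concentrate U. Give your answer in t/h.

KOH entering = 90.6×0.291 + 1700×0.746 = 1294.6 t/h.
All KOH reports to U, so U = 1294.6/0.930 = 1392 t/h.

1392 t/h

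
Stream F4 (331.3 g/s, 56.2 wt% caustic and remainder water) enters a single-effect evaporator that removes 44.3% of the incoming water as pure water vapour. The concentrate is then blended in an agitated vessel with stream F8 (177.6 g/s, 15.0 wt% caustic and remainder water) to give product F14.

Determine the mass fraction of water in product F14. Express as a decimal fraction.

Vapour removed = 0.443×0.438×331.3 = 64.283 g/s; concentrate = 267.02 g/s.
water reaching the mixer = 80.826 (from concentrate) + 177.6×0.850 = 231.79 g/s.
Product flow = 267.02 + 177.6 = 444.62 g/s; water fraction = 0.5213.

0.5213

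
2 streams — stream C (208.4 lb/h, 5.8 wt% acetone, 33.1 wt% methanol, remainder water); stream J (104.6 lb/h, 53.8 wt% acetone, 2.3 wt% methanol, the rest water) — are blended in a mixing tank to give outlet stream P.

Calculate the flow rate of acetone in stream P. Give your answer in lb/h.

acetone out = acetone in = 208.4×0.058 + 104.6×0.538 = 68.362 lb/h.

68.36 lb/h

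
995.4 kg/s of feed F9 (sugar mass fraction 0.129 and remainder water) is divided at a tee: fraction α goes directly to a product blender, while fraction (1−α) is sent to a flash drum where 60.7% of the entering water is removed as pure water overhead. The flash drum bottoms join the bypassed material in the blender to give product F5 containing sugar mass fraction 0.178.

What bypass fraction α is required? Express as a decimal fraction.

All 995.4×0.129 = 128.41 kg/s of sugar reaches F5, so F5 = 128.41/0.178 = 721.39 kg/s and vapour = 274.01 kg/s.
The evaporator receives (1−α)·995.4 of feed at 0.871 water and removes 0.607 of that water:
0.607×0.871×(1−α)×995.4 = 274.01
(1−α) = 274.01/526.26 = 0.5207;  α = 0.4793.

0.479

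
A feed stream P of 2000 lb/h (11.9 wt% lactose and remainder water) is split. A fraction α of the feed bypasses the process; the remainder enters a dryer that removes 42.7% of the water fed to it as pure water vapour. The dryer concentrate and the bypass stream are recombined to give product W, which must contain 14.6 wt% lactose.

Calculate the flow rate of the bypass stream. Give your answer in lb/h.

1017 lb/h

All 2000×0.119 = 238 lb/h of lactose reaches W, so W = 238/0.146 = 1630.1 lb/h and vapour = 369.86 lb/h.
The evaporator receives (1−α)·2000 of feed at 0.881 water and removes 0.427 of that water:
0.427×0.881×(1−α)×2000 = 369.86
(1−α) = 369.86/752.37 = 0.4916;  α = 0.5084.
Bypass flow = 0.5084×2000 = 1016.8 lb/h.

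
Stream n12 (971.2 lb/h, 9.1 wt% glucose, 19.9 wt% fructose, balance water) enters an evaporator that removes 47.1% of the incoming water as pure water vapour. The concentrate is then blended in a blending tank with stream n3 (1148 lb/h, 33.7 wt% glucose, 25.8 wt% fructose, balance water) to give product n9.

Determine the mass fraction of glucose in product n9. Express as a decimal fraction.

0.265

Vapour removed = 0.471×0.710×971.2 = 324.78 lb/h; concentrate = 646.42 lb/h.
glucose reaching the mixer = 88.379 (from concentrate) + 1148×0.337 = 475.26 lb/h.
Product flow = 646.42 + 1148 = 1794.4 lb/h; glucose fraction = 0.265.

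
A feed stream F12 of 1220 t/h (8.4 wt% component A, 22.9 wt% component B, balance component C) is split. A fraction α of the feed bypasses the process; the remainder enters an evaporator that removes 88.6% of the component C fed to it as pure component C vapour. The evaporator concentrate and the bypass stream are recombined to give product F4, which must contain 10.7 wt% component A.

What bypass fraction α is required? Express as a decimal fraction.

All 1220×0.084 = 102.48 t/h of component A reaches F4, so F4 = 102.48/0.107 = 957.76 t/h and vapour = 262.24 t/h.
The evaporator receives (1−α)·1220 of feed at 0.687 component C and removes 0.886 of that component C:
0.886×0.687×(1−α)×1220 = 262.24
(1−α) = 262.24/742.59 = 0.3531;  α = 0.6469.

0.647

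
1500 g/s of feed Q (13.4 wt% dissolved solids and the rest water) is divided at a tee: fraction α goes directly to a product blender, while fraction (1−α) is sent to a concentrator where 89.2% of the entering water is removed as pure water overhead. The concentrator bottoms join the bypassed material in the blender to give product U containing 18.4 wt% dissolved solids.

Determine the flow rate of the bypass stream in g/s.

All 1500×0.134 = 201 g/s of dissolved solids reaches U, so U = 201/0.184 = 1092.4 g/s and vapour = 407.61 g/s.
The evaporator receives (1−α)·1500 of feed at 0.866 water and removes 0.892 of that water:
0.892×0.866×(1−α)×1500 = 407.61
(1−α) = 407.61/1158.7 = 0.3518;  α = 0.6482.
Bypass flow = 0.6482×1500 = 972.33 g/s.

972.3 g/s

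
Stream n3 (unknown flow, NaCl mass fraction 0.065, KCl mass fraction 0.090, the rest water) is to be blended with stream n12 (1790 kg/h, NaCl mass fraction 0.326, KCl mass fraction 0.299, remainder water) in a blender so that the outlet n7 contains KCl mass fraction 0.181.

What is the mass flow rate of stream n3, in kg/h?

Let n3 be the unknown flow. Total out = 1790 + n3.
KCl balance: 535.21 + 0.090·n3 = 0.181·(1790 + n3)
(0.090 − 0.181)·n3 = 0.181×1790 − 535.21 = -211.22
n3 = -211.22 / -0.091 = 2321.1 kg/h

2321 kg/h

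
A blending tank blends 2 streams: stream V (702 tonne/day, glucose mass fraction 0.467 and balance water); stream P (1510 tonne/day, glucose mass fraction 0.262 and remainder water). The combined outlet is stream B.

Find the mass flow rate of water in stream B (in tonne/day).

1489 tonne/day

water out = water in = 702×0.533 + 1510×0.738 = 1488.5 tonne/day.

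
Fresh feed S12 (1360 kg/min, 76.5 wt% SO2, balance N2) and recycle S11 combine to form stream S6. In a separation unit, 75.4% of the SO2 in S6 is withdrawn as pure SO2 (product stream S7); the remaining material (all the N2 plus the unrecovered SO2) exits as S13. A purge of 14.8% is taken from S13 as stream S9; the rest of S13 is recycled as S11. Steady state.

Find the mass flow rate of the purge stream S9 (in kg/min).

N2 enters only via S12 and leaves only via the purge: 1360×0.235 = 0.148×(N2 in S13), and the separation unit passes all N2, so N2 in S6 = N2 in S13 = 2159.5 kg/min.
SO2 in S6: m_A = 1360×0.765 + (1−0.148)·(1−0.754)·m_A, so m_A = 1040.4/0.7904 = 1316.3 kg/min.
S13 = (1−0.754)×1316.3 + 2159.5 = 2483.3 kg/min.
Purge S9 = 0.148×2483.3 = 367.52 kg/min.

367.5 kg/min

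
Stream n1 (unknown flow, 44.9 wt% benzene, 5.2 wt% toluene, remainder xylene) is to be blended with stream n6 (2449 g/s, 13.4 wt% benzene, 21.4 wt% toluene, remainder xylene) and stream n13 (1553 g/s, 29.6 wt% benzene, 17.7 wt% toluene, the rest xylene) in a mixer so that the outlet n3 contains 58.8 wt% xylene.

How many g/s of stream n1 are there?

696.7 g/s

Let n1 be the unknown flow. Total out = 4002 + n1.
xylene balance: 2415.2 + 0.499·n1 = 0.588·(4002 + n1)
(0.499 − 0.588)·n1 = 0.588×4002 − 2415.2 = -62.003
n1 = -62.003 / -0.089 = 696.66 g/s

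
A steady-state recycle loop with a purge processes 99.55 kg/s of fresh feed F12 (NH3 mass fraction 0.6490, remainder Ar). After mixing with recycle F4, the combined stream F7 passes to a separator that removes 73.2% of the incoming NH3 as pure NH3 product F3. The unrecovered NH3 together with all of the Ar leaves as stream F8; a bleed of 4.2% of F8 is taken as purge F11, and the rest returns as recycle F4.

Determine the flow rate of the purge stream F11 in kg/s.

35.92 kg/s

Ar enters only via F12 and leaves only via the purge: 99.55×0.351 = 0.042×(Ar in F8), and the separator passes all Ar, so Ar in F7 = Ar in F8 = 831.95 kg/s.
NH3 in F7: m_A = 99.55×0.649 + (1−0.042)·(1−0.732)·m_A, so m_A = 64.608/0.7433 = 86.926 kg/s.
F8 = (1−0.732)×86.926 + 831.95 = 855.25 kg/s.
Purge F11 = 0.042×855.25 = 35.92 kg/s.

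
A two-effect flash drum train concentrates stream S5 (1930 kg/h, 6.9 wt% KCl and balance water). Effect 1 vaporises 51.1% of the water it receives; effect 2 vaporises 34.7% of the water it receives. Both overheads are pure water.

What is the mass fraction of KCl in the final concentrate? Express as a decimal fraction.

water in feed = 1930×0.931 = 1796.8 kg/h.
After stage 1: water left = (1−0.511)×1796.8 = 878.65; stream total = 1011.8 kg/h.
After stage 2: water left = (1−0.347)×878.65 = 573.76; final concentrate = 706.93 kg/h.
KCl fraction = 133.17/706.93 = 0.188.

0.188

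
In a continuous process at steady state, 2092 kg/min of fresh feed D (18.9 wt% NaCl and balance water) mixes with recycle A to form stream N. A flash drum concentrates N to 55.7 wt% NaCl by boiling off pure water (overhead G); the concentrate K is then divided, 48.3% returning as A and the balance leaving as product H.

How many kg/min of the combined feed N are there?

2755 kg/min

Overall NaCl balance (none leaves overhead): NaCl in fresh feed = NaCl in product, i.e. 2092×0.189 = (1−0.483)·K·0.557.
K = 395.39/(0.557×0.517) = 1373 kg/min.
Recycle A = 0.483×1373 = 663.17 kg/min.
Combined feed N = 2092 + 663.17 = 2755.2 kg/min.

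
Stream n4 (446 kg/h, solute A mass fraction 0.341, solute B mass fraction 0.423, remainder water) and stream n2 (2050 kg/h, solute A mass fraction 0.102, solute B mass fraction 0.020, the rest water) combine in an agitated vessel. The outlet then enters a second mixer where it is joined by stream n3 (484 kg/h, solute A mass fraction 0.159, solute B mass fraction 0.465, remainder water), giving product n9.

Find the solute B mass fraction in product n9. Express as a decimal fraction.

0.153

Overall, product flow = 2980 kg/h.
solute B in = 446×0.423 + 2050×0.020 + 484×0.465 = 454.72 kg/h.
solute B fraction in n9 = 0.153.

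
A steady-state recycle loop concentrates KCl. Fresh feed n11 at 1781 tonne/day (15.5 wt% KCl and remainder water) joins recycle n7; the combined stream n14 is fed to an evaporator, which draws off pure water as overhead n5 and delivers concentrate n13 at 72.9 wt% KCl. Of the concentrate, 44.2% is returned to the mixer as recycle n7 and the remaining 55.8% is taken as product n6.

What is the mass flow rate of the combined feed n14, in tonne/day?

Overall KCl balance (none leaves overhead): KCl in fresh feed = KCl in product, i.e. 1781×0.155 = (1−0.442)·n13·0.729.
n13 = 276.06/(0.729×0.558) = 678.63 tonne/day.
Recycle n7 = 0.442×678.63 = 299.96 tonne/day.
Combined feed n14 = 1781 + 299.96 = 2081 tonne/day.

2081 tonne/day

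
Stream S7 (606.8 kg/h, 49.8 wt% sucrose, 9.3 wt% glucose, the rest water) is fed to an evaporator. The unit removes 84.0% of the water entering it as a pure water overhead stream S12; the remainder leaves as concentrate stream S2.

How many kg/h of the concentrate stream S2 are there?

water entering = 606.8×0.409 = 248.18 kg/h; overhead removed = 0.840×248.18 = 208.47 kg/h.
Concentrate = 606.8 − 208.47 = 398.33 kg/h.

398.3 kg/h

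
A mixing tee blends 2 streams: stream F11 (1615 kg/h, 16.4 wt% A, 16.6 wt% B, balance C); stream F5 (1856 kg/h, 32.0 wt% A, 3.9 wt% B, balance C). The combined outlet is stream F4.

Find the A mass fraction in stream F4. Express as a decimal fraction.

0.2474

Total flow out = 1615 + 1856 = 3471 kg/h.
A in = 1615×0.164 + 1856×0.320 = 858.78 kg/h.
A mass fraction in F4 = 858.78/3471 = 0.2474.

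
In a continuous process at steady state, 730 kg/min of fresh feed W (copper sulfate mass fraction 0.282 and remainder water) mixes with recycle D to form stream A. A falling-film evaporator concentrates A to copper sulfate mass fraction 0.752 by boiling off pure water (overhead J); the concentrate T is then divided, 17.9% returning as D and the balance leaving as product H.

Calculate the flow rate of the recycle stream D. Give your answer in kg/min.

59.68 kg/min

Overall copper sulfate balance (none leaves overhead): copper sulfate in fresh feed = copper sulfate in product, i.e. 730×0.282 = (1−0.179)·T·0.752.
T = 205.86/(0.752×0.821) = 333.43 kg/min.
Recycle D = 0.179×333.43 = 59.685 kg/min.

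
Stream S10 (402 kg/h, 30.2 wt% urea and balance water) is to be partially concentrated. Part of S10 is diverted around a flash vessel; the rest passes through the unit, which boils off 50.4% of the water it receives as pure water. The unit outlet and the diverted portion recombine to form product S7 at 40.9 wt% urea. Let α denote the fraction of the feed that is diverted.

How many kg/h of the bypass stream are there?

All 402×0.302 = 121.4 kg/h of urea reaches S7, so S7 = 121.4/0.409 = 296.83 kg/h and vapour = 105.17 kg/h.
The evaporator receives (1−α)·402 of feed at 0.698 water and removes 0.504 of that water:
0.504×0.698×(1−α)×402 = 105.17
(1−α) = 105.17/141.42 = 0.7437;  α = 0.2563.
Bypass flow = 0.2563×402 = 103.05 kg/h.

103 kg/h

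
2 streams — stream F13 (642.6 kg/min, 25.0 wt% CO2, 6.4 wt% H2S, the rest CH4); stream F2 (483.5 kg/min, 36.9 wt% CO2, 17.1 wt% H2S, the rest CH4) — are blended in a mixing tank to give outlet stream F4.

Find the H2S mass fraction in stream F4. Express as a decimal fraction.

0.110

Total flow out = 642.6 + 483.5 = 1126.1 kg/min.
H2S in = 642.6×0.064 + 483.5×0.171 = 123.8 kg/min.
H2S mass fraction in F4 = 123.8/1126.1 = 0.110.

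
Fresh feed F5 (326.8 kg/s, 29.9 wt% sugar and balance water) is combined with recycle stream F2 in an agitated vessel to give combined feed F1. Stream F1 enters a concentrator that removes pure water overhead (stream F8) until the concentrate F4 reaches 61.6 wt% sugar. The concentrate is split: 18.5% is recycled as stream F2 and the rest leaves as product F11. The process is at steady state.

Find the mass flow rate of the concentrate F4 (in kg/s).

194.6 kg/s

Overall sugar balance (none leaves overhead): sugar in fresh feed = sugar in product, i.e. 326.8×0.299 = (1−0.185)·F4·0.616.
F4 = 97.713/(0.616×0.815) = 194.63 kg/s.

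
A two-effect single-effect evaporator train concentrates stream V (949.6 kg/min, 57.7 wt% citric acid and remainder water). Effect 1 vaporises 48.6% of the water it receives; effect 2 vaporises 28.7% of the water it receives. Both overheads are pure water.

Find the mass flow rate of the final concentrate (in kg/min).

water in feed = 949.6×0.423 = 401.68 kg/min.
After stage 1: water left = (1−0.486)×401.68 = 206.46; stream total = 754.38 kg/min.
After stage 2: water left = (1−0.287)×206.46 = 147.21; final concentrate = 695.13 kg/min.

695.1 kg/min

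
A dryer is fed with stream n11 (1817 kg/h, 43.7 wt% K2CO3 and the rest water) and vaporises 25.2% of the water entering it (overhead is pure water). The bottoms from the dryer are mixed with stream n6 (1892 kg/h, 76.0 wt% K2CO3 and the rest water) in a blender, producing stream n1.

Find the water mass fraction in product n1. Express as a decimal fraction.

0.353

Vapour removed = 0.252×0.563×1817 = 257.79 kg/h; concentrate = 1559.2 kg/h.
water reaching the mixer = 765.18 (from concentrate) + 1892×0.240 = 1219.3 kg/h.
Product flow = 1559.2 + 1892 = 3451.2 kg/h; water fraction = 0.353.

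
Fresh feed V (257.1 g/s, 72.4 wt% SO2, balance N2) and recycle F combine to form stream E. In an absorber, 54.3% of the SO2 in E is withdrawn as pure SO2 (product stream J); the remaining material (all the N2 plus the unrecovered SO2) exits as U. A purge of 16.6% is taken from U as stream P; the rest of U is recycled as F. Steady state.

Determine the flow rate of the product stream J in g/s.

SO2 in E: m_A = 257.1×0.724 + (1−0.166)·(1−0.543)·m_A, so m_A = 186.14/0.6189 = 300.78 g/s.
Product J = 0.543×300.78 = 163.32 g/s.

163.3 g/s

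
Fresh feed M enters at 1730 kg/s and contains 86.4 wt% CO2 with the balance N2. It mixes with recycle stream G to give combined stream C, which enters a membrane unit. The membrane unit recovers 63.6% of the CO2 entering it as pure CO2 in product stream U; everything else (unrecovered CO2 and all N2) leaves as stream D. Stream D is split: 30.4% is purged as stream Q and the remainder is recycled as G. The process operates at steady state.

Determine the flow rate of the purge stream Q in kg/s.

456.8 kg/s

N2 enters only via M and leaves only via the purge: 1730×0.136 = 0.304×(N2 in D), and the membrane unit passes all N2, so N2 in C = N2 in D = 773.95 kg/s.
CO2 in C: m_A = 1730×0.864 + (1−0.304)·(1−0.636)·m_A, so m_A = 1494.7/0.7467 = 2001.9 kg/s.
D = (1−0.636)×2001.9 + 773.95 = 1502.6 kg/s.
Purge Q = 0.304×1502.6 = 456.8 kg/s.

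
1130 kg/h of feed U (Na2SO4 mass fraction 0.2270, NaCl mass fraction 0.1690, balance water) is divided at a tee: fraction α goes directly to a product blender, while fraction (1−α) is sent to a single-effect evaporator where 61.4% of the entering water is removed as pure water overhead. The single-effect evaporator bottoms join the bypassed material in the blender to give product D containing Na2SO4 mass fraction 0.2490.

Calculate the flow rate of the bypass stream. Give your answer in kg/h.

860.8 kg/h

All 1130×0.227 = 256.51 kg/h of Na2SO4 reaches D, so D = 256.51/0.249 = 1030.2 kg/h and vapour = 99.839 kg/h.
The evaporator receives (1−α)·1130 of feed at 0.604 water and removes 0.614 of that water:
0.614×0.604×(1−α)×1130 = 99.839
(1−α) = 99.839/419.07 = 0.2382;  α = 0.7618.
Bypass flow = 0.7618×1130 = 860.79 kg/h.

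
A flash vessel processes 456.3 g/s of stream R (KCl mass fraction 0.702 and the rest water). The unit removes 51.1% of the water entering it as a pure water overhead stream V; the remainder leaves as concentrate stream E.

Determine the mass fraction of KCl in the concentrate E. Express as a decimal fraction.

0.828

KCl is not removed: 456.3×0.702 = 320.32 g/s of KCl enters E.
water entering = 456.3×0.298 = 135.98 g/s; overhead removed = 0.511×135.98 = 69.484 g/s.
Concentrate = 456.3 − 69.484 = 386.82 g/s.
Mass fraction = 320.32/386.82 = 0.828.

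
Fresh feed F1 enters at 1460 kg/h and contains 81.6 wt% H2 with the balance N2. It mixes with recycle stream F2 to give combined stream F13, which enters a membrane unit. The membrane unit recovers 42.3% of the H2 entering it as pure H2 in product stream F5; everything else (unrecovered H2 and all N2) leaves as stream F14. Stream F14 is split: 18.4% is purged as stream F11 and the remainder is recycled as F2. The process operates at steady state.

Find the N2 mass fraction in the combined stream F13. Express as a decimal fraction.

0.3934

N2 enters only via F1 and leaves only via the purge: 1460×0.184 = 0.184×(N2 in F14), and the membrane unit passes all N2, so N2 in F13 = N2 in F14 = 1460 kg/h.
H2 in F13: m_A = 1460×0.816 + (1−0.184)·(1−0.423)·m_A, so m_A = 1191.4/0.5292 = 2251.4 kg/h.
F13 = 2251.4 + 1460 = 3711.4 kg/h.
N2 fraction in F13 = 1460/3711.4 = 0.3934.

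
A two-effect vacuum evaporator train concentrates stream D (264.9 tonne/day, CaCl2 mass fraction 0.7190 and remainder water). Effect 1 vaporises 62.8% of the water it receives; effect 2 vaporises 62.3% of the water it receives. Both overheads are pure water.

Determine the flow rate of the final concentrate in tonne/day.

200.9 tonne/day

water in feed = 264.9×0.281 = 74.437 tonne/day.
After stage 1: water left = (1−0.628)×74.437 = 27.691; stream total = 218.15 tonne/day.
After stage 2: water left = (1−0.623)×27.691 = 10.439; final concentrate = 200.9 tonne/day.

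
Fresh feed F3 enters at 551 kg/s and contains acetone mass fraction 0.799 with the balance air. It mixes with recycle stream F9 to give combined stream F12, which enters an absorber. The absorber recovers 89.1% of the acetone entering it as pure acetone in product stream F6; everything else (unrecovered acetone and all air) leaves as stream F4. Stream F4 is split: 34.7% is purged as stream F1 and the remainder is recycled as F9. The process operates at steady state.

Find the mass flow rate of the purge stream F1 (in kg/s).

air enters only via F3 and leaves only via the purge: 551×0.201 = 0.347×(air in F4), and the absorber passes all air, so air in F12 = air in F4 = 319.17 kg/s.
acetone in F12: m_A = 551×0.799 + (1−0.347)·(1−0.891)·m_A, so m_A = 440.25/0.9288 = 473.99 kg/s.
F4 = (1−0.891)×473.99 + 319.17 = 370.83 kg/s.
Purge F1 = 0.347×370.83 = 128.68 kg/s.

128.7 kg/s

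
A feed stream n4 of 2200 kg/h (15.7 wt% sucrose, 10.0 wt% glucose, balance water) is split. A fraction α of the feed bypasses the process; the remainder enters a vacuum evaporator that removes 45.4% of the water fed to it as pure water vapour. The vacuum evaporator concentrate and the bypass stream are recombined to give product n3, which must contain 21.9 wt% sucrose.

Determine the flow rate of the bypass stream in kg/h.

353.6 kg/h

All 2200×0.157 = 345.4 kg/h of sucrose reaches n3, so n3 = 345.4/0.219 = 1577.2 kg/h and vapour = 622.83 kg/h.
The evaporator receives (1−α)·2200 of feed at 0.743 water and removes 0.454 of that water:
0.454×0.743×(1−α)×2200 = 622.83
(1−α) = 622.83/742.11 = 0.8393;  α = 0.1607.
Bypass flow = 0.1607×2200 = 353.6 kg/h.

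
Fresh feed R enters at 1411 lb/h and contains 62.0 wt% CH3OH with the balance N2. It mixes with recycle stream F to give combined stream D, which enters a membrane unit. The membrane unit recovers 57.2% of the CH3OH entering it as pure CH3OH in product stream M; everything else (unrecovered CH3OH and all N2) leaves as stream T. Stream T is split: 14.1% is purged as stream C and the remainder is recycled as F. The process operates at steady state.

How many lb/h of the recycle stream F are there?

N2 enters only via R and leaves only via the purge: 1411×0.380 = 0.141×(N2 in T), and the membrane unit passes all N2, so N2 in D = N2 in T = 3802.7 lb/h.
CH3OH in D: m_A = 1411×0.620 + (1−0.141)·(1−0.572)·m_A, so m_A = 874.82/0.6323 = 1383.4 lb/h.
T = (1−0.572)×1383.4 + 3802.7 = 4394.8 lb/h.
Recycle F = (1−0.141)×4394.8 = 3775.1 lb/h.

3775 lb/h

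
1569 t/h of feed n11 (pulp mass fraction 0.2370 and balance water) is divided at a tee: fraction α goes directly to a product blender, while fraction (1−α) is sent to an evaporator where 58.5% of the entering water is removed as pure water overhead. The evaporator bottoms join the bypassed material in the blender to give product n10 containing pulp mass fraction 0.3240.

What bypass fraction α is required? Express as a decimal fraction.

0.398

All 1569×0.237 = 371.85 t/h of pulp reaches n10, so n10 = 371.85/0.324 = 1147.7 t/h and vapour = 421.31 t/h.
The evaporator receives (1−α)·1569 of feed at 0.763 water and removes 0.585 of that water:
0.585×0.763×(1−α)×1569 = 421.31
(1−α) = 421.31/700.33 = 0.6016;  α = 0.3984.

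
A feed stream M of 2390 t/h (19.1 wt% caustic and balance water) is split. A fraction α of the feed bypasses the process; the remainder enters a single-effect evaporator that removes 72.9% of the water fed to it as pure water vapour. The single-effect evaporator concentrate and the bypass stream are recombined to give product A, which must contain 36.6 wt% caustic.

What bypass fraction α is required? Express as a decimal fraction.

0.189

All 2390×0.191 = 456.49 t/h of caustic reaches A, so A = 456.49/0.366 = 1247.2 t/h and vapour = 1142.8 t/h.
The evaporator receives (1−α)·2390 of feed at 0.809 water and removes 0.729 of that water:
0.729×0.809×(1−α)×2390 = 1142.8
(1−α) = 1142.8/1409.5 = 0.8107;  α = 0.1893.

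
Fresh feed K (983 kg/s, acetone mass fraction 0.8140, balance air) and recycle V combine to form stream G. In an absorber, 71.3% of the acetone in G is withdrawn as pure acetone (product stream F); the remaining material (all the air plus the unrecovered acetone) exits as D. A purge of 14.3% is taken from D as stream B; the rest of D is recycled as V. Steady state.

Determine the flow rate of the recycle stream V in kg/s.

air enters only via K and leaves only via the purge: 983×0.186 = 0.143×(air in D), and the absorber passes all air, so air in G = air in D = 1278.6 kg/s.
acetone in G: m_A = 983×0.814 + (1−0.143)·(1−0.713)·m_A, so m_A = 800.16/0.7540 = 1061.2 kg/s.
D = (1−0.713)×1061.2 + 1278.6 = 1583.1 kg/s.
Recycle V = (1−0.143)×1583.1 = 1356.8 kg/s.

1357 kg/s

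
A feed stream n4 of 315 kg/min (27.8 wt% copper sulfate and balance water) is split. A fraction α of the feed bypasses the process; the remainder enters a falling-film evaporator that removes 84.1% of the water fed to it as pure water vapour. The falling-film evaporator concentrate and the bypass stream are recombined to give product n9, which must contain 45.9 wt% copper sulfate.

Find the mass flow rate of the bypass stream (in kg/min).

All 315×0.278 = 87.57 kg/min of copper sulfate reaches n9, so n9 = 87.57/0.459 = 190.78 kg/min and vapour = 124.22 kg/min.
The evaporator receives (1−α)·315 of feed at 0.722 water and removes 0.841 of that water:
0.841×0.722×(1−α)×315 = 124.22
(1−α) = 124.22/191.27 = 0.6494;  α = 0.3506.
Bypass flow = 0.3506×315 = 110.43 kg/min.

110.4 kg/min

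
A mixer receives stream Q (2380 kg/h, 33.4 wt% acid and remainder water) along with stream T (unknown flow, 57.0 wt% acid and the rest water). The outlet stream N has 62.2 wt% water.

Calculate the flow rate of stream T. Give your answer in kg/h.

545.4 kg/h

Let T be the unknown flow. Total out = 2380 + T.
water balance: 1585.1 + 0.430·T = 0.622·(2380 + T)
(0.430 − 0.622)·T = 0.622×2380 − 1585.1 = -104.72
T = -104.72 / -0.192 = 545.42 kg/h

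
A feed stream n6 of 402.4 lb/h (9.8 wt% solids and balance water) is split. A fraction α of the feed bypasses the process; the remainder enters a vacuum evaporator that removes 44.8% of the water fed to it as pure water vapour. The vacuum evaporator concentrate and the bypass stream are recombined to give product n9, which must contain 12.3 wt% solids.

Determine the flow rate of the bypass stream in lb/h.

200 lb/h

All 402.4×0.098 = 39.435 lb/h of solids reaches n9, so n9 = 39.435/0.123 = 320.61 lb/h and vapour = 81.789 lb/h.
The evaporator receives (1−α)·402.4 of feed at 0.902 water and removes 0.448 of that water:
0.448×0.902×(1−α)×402.4 = 81.789
(1−α) = 81.789/162.61 = 0.5030;  α = 0.4970.
Bypass flow = 0.4970×402.4 = 200 lb/h.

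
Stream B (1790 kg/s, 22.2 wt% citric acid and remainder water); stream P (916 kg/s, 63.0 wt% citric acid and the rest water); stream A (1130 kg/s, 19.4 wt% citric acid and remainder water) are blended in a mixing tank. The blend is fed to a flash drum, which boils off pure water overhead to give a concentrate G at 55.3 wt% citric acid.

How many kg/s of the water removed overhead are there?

citric acid entering = 1790×0.222 + 916×0.630 + 1130×0.194 = 1193.7 kg/s.
All citric acid reports to G, so G = 1193.7/0.553 = 2158.6 kg/s.
Total feed = 3836 kg/s; overhead = 3836 − 2158.6 = 1677.4 kg/s.

1677 kg/s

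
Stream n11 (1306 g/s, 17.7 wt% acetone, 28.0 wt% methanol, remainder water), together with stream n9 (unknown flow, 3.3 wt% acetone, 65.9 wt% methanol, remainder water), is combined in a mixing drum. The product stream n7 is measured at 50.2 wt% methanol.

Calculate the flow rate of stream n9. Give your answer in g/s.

1847 g/s

Let n9 be the unknown flow. Total out = 1306 + n9.
methanol balance: 365.68 + 0.659·n9 = 0.502·(1306 + n9)
(0.659 − 0.502)·n9 = 0.502×1306 − 365.68 = 289.93
n9 = 289.93 / 0.157 = 1846.7 g/s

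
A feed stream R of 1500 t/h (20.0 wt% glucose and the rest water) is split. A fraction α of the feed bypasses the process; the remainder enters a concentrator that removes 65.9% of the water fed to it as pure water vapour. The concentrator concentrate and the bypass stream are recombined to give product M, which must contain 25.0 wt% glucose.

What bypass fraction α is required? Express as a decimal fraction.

0.621

All 1500×0.200 = 300 t/h of glucose reaches M, so M = 300/0.250 = 1200 t/h and vapour = 300 t/h.
The evaporator receives (1−α)·1500 of feed at 0.800 water and removes 0.659 of that water:
0.659×0.800×(1−α)×1500 = 300
(1−α) = 300/790.8 = 0.3794;  α = 0.6206.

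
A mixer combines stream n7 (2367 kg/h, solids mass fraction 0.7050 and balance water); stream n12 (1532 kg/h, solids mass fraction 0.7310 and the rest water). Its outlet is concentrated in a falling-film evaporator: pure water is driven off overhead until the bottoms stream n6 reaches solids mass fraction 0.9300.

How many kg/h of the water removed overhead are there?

900.5 kg/h

solids entering = 2367×0.705 + 1532×0.731 = 2788.6 kg/h.
All solids reports to n6, so n6 = 2788.6/0.930 = 2998.5 kg/h.
Total feed = 3899 kg/h; overhead = 3899 − 2998.5 = 900.48 kg/h.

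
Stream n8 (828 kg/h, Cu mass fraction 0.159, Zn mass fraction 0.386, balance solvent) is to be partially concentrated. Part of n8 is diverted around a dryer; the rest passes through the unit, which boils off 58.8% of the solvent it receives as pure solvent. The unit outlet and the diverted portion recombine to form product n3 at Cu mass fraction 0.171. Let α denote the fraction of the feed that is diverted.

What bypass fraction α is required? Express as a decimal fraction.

0.738

All 828×0.159 = 131.65 kg/h of Cu reaches n3, so n3 = 131.65/0.171 = 769.89 kg/h and vapour = 58.105 kg/h.
The evaporator receives (1−α)·828 of feed at 0.455 solvent and removes 0.588 of that solvent:
0.588×0.455×(1−α)×828 = 58.105
(1−α) = 58.105/221.52 = 0.2623;  α = 0.7377.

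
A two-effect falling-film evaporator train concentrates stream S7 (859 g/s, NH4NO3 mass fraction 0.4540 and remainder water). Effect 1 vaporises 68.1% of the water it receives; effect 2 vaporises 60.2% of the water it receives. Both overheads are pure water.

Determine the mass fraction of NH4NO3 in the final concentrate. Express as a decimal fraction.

0.8675

water in feed = 859×0.546 = 469.01 g/s.
After stage 1: water left = (1−0.681)×469.01 = 149.62; stream total = 539.6 g/s.
After stage 2: water left = (1−0.602)×149.62 = 59.547; final concentrate = 449.53 g/s.
NH4NO3 fraction = 389.99/449.53 = 0.8675.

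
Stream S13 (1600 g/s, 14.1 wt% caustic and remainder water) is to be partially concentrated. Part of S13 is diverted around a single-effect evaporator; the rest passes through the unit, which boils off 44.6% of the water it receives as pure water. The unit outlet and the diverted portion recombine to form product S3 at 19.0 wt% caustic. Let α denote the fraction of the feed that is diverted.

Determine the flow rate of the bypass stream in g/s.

523 g/s

All 1600×0.141 = 225.6 g/s of caustic reaches S3, so S3 = 225.6/0.190 = 1187.4 g/s and vapour = 412.63 g/s.
The evaporator receives (1−α)·1600 of feed at 0.859 water and removes 0.446 of that water:
0.446×0.859×(1−α)×1600 = 412.63
(1−α) = 412.63/612.98 = 0.6732;  α = 0.3268.
Bypass flow = 0.3268×1600 = 522.95 g/s.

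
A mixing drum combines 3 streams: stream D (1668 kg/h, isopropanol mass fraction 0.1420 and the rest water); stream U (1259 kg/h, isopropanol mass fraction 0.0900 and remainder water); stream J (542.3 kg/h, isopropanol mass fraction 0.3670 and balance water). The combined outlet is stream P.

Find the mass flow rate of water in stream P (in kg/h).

water out = water in = 1668×0.858 + 1259×0.910 + 542.3×0.633 = 2920.1 kg/h.

2920 kg/h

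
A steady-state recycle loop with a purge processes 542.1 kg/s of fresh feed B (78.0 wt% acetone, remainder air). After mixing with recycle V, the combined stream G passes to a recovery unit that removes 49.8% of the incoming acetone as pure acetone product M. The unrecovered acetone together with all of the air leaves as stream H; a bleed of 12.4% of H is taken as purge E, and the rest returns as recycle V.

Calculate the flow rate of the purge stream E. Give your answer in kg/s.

air enters only via B and leaves only via the purge: 542.1×0.220 = 0.124×(air in H), and the recovery unit passes all air, so air in G = air in H = 961.79 kg/s.
acetone in G: m_A = 542.1×0.780 + (1−0.124)·(1−0.498)·m_A, so m_A = 422.84/0.5602 = 754.73 kg/s.
H = (1−0.498)×754.73 + 961.79 = 1340.7 kg/s.
Purge E = 0.124×1340.7 = 166.24 kg/s.

166.2 kg/s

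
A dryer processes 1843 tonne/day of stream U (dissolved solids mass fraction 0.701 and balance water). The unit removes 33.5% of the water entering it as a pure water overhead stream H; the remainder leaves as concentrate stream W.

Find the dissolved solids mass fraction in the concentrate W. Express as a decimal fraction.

dissolved solids is not removed: 1843×0.701 = 1291.9 tonne/day of dissolved solids enters W.
water entering = 1843×0.299 = 551.06 tonne/day; overhead removed = 0.335×551.06 = 184.6 tonne/day.
Concentrate = 1843 − 184.6 = 1658.4 tonne/day.
Mass fraction = 1291.9/1658.4 = 0.779.

0.779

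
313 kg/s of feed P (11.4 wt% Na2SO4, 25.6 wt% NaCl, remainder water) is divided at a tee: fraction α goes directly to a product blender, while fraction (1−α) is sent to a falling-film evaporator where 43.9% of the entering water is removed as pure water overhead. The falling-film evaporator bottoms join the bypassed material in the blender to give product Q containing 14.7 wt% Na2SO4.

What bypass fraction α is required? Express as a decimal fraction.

All 313×0.114 = 35.682 kg/s of Na2SO4 reaches Q, so Q = 35.682/0.147 = 242.73 kg/s and vapour = 70.265 kg/s.
The evaporator receives (1−α)·313 of feed at 0.630 water and removes 0.439 of that water:
0.439×0.630×(1−α)×313 = 70.265
(1−α) = 70.265/86.566 = 0.8117;  α = 0.1883.

0.188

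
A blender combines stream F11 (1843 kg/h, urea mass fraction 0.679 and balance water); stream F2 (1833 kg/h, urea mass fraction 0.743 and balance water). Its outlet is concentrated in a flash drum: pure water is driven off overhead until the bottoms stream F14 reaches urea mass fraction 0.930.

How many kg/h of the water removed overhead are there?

866 kg/h

urea entering = 1843×0.679 + 1833×0.743 = 2613.3 kg/h.
All urea reports to F14, so F14 = 2613.3/0.930 = 2810 kg/h.
Total feed = 3676 kg/h; overhead = 3676 − 2810 = 865.98 kg/h.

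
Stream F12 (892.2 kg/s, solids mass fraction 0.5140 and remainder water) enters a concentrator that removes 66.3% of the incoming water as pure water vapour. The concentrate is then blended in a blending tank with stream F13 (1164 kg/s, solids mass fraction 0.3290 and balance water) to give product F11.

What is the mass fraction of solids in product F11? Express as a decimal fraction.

Vapour removed = 0.663×0.486×892.2 = 287.48 kg/s; concentrate = 604.72 kg/s.
solids reaching the mixer = 458.59 (from concentrate) + 1164×0.329 = 841.55 kg/s.
Product flow = 604.72 + 1164 = 1768.7 kg/s; solids fraction = 0.4758.

0.4758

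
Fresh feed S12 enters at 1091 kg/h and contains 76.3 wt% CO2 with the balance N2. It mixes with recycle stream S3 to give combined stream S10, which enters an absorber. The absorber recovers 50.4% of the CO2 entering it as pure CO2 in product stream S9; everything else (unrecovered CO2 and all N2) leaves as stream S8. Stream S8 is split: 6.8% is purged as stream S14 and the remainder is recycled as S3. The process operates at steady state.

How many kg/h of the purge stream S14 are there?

N2 enters only via S12 and leaves only via the purge: 1091×0.237 = 0.068×(N2 in S8), and the absorber passes all N2, so N2 in S10 = N2 in S8 = 3802.5 kg/h.
CO2 in S10: m_A = 1091×0.763 + (1−0.068)·(1−0.504)·m_A, so m_A = 832.43/0.5377 = 1548.1 kg/h.
S8 = (1−0.504)×1548.1 + 3802.5 = 4570.3 kg/h.
Purge S14 = 0.068×4570.3 = 310.78 kg/h.

310.8 kg/h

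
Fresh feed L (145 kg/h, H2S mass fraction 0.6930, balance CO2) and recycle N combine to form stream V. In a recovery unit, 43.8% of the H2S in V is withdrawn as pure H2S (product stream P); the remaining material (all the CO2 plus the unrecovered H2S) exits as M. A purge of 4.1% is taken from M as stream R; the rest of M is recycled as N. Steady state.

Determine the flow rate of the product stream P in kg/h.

95.46 kg/h

H2S in V: m_A = 145×0.693 + (1−0.041)·(1−0.438)·m_A, so m_A = 100.48/0.4610 = 217.95 kg/h.
Product P = 0.438×217.95 = 95.463 kg/h.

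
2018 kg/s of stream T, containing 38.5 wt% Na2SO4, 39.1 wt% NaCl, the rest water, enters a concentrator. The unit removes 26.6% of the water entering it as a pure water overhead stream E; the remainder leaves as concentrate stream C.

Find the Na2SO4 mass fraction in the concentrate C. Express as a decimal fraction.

Na2SO4 is not removed: 2018×0.385 = 776.93 kg/s of Na2SO4 enters C.
water entering = 2018×0.224 = 452.03 kg/s; overhead removed = 0.266×452.03 = 120.24 kg/s.
Concentrate = 2018 − 120.24 = 1897.8 kg/s.
Mass fraction = 776.93/1897.8 = 0.409.

0.409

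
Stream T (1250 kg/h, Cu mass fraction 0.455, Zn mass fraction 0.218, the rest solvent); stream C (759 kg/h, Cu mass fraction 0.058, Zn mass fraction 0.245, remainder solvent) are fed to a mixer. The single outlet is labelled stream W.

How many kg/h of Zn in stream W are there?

Zn out = Zn in = 1250×0.218 + 759×0.245 = 458.45 kg/h.

458.5 kg/h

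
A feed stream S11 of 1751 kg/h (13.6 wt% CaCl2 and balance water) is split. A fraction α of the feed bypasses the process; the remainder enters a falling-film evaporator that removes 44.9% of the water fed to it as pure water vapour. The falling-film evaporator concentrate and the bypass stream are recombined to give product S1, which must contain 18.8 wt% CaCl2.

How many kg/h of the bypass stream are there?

All 1751×0.136 = 238.14 kg/h of CaCl2 reaches S1, so S1 = 238.14/0.188 = 1266.7 kg/h and vapour = 484.32 kg/h.
The evaporator receives (1−α)·1751 of feed at 0.864 water and removes 0.449 of that water:
0.449×0.864×(1−α)×1751 = 484.32
(1−α) = 484.32/679.28 = 0.7130;  α = 0.2870.
Bypass flow = 0.2870×1751 = 502.55 kg/h.

502.5 kg/h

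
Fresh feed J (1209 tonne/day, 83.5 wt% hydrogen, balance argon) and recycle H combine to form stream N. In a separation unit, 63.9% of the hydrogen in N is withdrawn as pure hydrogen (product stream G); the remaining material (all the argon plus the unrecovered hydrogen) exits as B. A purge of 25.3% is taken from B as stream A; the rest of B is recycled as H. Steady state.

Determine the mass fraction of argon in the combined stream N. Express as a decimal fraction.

0.363

argon enters only via J and leaves only via the purge: 1209×0.165 = 0.253×(argon in B), and the separation unit passes all argon, so argon in N = argon in B = 788.48 tonne/day.
hydrogen in N: m_A = 1209×0.835 + (1−0.253)·(1−0.639)·m_A, so m_A = 1009.5/0.7303 = 1382.3 tonne/day.
N = 1382.3 + 788.48 = 2170.7 tonne/day.
argon fraction in N = 788.48/2170.7 = 0.363.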